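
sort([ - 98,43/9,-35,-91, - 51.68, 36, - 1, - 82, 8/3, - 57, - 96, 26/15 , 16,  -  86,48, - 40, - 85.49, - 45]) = [-98, - 96, - 91, - 86, - 85.49, - 82, - 57, - 51.68, - 45, -40, - 35,-1, 26/15, 8/3,43/9, 16 , 36  ,  48 ]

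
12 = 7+5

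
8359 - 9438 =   -  1079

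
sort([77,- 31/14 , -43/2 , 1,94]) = [ - 43/2, - 31/14, 1, 77, 94]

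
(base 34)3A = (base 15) 77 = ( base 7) 220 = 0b1110000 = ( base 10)112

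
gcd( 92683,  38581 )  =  1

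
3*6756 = 20268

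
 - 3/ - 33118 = 3/33118 =0.00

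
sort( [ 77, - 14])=[ - 14,77 ]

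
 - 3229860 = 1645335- 4875195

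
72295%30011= 12273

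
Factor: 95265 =3^2*5^1*29^1*73^1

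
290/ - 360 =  - 29/36 = - 0.81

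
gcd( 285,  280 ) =5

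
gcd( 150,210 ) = 30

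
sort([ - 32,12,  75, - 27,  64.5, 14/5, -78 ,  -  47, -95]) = [ - 95, - 78,  -  47, - 32,- 27, 14/5, 12,64.5,75 ] 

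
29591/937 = 29591/937 = 31.58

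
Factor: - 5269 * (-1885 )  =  9932065 = 5^1*11^1*13^1*29^1* 479^1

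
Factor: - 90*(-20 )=1800 = 2^3*3^2 * 5^2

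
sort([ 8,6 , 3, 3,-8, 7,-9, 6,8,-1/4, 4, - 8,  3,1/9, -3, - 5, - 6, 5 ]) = [ - 9,  -  8, - 8,  -  6 , - 5,  -  3,-1/4, 1/9, 3,3,  3, 4, 5, 6,6,7  ,  8,8 ]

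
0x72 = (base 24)4I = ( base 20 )5e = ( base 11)A4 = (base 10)114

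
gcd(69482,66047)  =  1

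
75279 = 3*25093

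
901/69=13+4/69 = 13.06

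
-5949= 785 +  - 6734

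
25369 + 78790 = 104159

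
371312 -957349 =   -  586037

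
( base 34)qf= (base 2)1110000011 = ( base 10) 899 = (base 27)168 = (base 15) 3ee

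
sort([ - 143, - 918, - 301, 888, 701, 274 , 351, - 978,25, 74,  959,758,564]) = [ - 978,  -  918, - 301, -143, 25,74, 274, 351,  564,701, 758, 888,959] 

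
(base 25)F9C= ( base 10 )9612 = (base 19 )17bh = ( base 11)7249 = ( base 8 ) 22614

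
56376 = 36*1566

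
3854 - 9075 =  - 5221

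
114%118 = 114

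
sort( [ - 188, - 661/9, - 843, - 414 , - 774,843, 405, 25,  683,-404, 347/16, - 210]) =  [ - 843, - 774 , - 414, - 404, - 210, - 188, - 661/9,347/16,  25,405, 683, 843 ]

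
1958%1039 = 919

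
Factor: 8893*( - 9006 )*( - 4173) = 2^1*3^2*13^1*19^1 * 79^1 * 107^1 * 8893^1= 334217063934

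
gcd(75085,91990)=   5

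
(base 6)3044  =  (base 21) 1b4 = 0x2a4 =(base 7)1654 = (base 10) 676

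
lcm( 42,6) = 42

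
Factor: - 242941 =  - 83^1 * 2927^1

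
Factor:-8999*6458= - 2^1*3229^1 * 8999^1 = -58115542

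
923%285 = 68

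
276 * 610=168360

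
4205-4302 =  - 97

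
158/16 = 79/8 = 9.88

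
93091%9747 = 5368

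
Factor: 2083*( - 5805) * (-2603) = 3^3*5^1*19^1*43^1 * 137^1*2083^1 = 31474994445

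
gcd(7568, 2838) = 946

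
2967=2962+5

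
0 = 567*0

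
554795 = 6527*85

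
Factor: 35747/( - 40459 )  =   - 35747^1*40459^(  -  1)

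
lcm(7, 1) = 7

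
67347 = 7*9621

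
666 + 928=1594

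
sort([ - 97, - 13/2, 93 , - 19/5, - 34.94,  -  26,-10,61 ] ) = [ - 97, - 34.94 , - 26, - 10, - 13/2,  -  19/5, 61 , 93 ]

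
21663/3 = 7221 = 7221.00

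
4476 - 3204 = 1272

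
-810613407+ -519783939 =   -  1330397346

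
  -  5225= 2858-8083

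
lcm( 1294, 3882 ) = 3882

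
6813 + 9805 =16618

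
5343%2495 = 353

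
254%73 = 35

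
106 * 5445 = 577170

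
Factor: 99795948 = 2^2*3^1*7^2*43^1 * 3947^1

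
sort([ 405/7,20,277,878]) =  [ 20,  405/7,277,878 ] 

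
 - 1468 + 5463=3995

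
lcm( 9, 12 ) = 36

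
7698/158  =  48 + 57/79 = 48.72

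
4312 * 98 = 422576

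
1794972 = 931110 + 863862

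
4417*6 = 26502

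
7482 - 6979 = 503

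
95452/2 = 47726 = 47726.00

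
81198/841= 81198/841 = 96.55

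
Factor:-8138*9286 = -75569468 = -2^2 * 13^1*313^1*4643^1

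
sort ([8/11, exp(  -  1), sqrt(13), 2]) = [exp( - 1), 8/11,2,sqrt(13)]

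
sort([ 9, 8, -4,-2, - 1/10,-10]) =[  -  10, -4 ,- 2, - 1/10,8, 9]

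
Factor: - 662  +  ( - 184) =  - 2^1*3^2 * 47^1  =  - 846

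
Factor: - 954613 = - 11^1*86783^1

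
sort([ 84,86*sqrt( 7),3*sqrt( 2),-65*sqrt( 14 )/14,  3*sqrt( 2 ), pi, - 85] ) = [ - 85 , - 65 * sqrt ( 14)/14,pi,3*sqrt( 2 ),3 * sqrt( 2),  84, 86*sqrt(7) ]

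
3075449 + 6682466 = 9757915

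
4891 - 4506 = 385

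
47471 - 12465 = 35006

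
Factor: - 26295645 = -3^1*5^1*83^1*21121^1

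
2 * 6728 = 13456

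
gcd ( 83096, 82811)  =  1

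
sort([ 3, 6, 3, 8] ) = [ 3,3, 6, 8] 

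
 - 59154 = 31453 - 90607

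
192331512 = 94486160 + 97845352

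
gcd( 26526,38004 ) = 6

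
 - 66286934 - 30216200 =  - 96503134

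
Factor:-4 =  - 2^2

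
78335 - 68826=9509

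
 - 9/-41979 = 3/13993=0.00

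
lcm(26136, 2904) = 26136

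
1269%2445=1269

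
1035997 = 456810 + 579187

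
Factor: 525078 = 2^1*3^2*31^1*941^1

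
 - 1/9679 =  - 1 + 9678/9679=- 0.00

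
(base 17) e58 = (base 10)4139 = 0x102b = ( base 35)3d9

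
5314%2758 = 2556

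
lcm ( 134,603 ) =1206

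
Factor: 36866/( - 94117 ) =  - 2^1 * 18433^1*94117^(  -  1)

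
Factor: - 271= - 271^1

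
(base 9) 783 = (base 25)10h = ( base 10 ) 642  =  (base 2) 1010000010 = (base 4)22002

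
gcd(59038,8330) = 14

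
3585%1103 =276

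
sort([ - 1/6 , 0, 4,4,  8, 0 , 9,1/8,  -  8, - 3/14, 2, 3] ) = [ - 8  ,-3/14, -1/6, 0,0, 1/8, 2,3, 4, 4,8, 9 ]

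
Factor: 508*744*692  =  2^7 * 3^1*31^1*127^1 * 173^1 = 261542784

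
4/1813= 4/1813=0.00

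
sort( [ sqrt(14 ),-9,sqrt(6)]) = [  -  9, sqrt(6), sqrt (14)]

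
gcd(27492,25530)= 6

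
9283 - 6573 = 2710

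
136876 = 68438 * 2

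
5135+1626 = 6761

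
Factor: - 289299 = - 3^1 * 73^1 *1321^1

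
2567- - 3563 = 6130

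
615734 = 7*87962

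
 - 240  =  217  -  457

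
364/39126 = 182/19563 = 0.01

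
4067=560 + 3507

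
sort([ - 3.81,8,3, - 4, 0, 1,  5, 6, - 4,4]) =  [-4, - 4, - 3.81,0, 1, 3,4,  5, 6, 8]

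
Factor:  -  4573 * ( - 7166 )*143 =4686126874 = 2^1*11^1 * 13^1*17^1*269^1*3583^1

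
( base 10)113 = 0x71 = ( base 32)3h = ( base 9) 135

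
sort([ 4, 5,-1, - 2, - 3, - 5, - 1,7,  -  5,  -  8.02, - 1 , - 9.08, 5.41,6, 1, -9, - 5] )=[ - 9.08, - 9, -8.02, - 5, - 5, - 5, - 3, - 2, - 1, - 1, - 1, 1, 4,5, 5.41, 6, 7 ] 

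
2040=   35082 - 33042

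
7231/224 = 32 + 9/32 = 32.28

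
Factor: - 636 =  - 2^2*3^1* 53^1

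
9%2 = 1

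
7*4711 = 32977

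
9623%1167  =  287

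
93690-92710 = 980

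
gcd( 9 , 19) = 1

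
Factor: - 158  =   - 2^1*79^1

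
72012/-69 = -24004/23 = -1043.65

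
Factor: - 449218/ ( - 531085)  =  2^1 * 5^( -1)*7^1* 11^1*2917^1*106217^( - 1 )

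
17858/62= 288 + 1/31 =288.03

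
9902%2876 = 1274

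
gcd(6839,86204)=1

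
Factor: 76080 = 2^4*3^1*5^1*317^1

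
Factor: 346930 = 2^1*5^1 * 34693^1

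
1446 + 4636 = 6082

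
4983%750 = 483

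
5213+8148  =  13361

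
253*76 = 19228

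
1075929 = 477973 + 597956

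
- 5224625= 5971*(-875) 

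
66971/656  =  66971/656 = 102.09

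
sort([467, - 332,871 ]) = [  -  332,467,  871]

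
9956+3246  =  13202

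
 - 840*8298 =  - 6970320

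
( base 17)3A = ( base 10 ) 61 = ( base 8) 75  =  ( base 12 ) 51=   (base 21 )2J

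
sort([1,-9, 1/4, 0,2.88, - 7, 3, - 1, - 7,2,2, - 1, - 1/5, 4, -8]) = [ - 9, - 8,-7,-7, - 1,  -  1,-1/5, 0,1/4, 1, 2, 2, 2.88 , 3, 4]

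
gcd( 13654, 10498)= 2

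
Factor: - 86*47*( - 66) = 2^2*3^1  *  11^1*43^1*47^1 = 266772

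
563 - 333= 230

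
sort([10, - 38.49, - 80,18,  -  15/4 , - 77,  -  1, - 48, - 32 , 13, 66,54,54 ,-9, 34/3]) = [ - 80, - 77,-48, - 38.49, - 32,-9,  -  15/4, - 1,10,34/3,  13, 18, 54,54, 66] 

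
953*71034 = 67695402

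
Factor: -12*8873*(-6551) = 697524276=2^2*3^1*19^1*467^1*6551^1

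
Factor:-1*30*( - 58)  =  2^2*3^1 * 5^1*29^1 = 1740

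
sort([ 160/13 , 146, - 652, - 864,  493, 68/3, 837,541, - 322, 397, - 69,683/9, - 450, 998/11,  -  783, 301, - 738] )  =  [ - 864,- 783 , - 738, - 652, - 450, - 322 , -69,160/13,68/3,683/9, 998/11, 146, 301, 397, 493, 541, 837]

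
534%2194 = 534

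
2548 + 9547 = 12095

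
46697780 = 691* 67580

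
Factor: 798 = 2^1*3^1*7^1*19^1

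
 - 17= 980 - 997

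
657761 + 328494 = 986255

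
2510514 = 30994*81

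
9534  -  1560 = 7974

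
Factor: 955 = 5^1*191^1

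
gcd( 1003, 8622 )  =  1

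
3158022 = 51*61922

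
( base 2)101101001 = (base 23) FG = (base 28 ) CP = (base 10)361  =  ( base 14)1BB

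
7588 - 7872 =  - 284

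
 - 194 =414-608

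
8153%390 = 353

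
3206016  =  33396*96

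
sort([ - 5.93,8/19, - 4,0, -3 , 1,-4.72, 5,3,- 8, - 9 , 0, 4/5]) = [ -9, - 8, - 5.93,  -  4.72, - 4,  -  3, 0,0,  8/19 , 4/5,1, 3,  5] 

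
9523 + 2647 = 12170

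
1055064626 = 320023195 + 735041431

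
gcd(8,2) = 2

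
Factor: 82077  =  3^1*109^1*251^1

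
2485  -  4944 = -2459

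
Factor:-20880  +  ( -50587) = - 11^1*73^1*89^1  =  - 71467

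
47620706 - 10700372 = 36920334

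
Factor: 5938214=2^1*29^1*43^1*2381^1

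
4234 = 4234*1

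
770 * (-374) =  - 287980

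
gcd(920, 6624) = 184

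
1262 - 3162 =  - 1900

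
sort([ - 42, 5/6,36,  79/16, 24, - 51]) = [ - 51, - 42,5/6, 79/16, 24, 36]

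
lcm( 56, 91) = 728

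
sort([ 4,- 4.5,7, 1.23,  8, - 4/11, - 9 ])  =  [ - 9, - 4.5, - 4/11,1.23, 4,7,8]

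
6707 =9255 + - 2548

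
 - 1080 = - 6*180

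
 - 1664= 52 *(  -  32)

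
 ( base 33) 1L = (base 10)54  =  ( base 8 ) 66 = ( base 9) 60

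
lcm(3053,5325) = 228975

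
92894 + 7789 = 100683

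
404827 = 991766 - 586939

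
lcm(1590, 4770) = 4770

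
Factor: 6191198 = 2^1*13^1 * 227^1 * 1049^1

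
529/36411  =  529/36411= 0.01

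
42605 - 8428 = 34177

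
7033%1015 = 943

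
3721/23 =161+18/23 = 161.78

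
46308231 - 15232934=31075297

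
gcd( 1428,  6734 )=14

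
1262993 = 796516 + 466477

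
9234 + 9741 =18975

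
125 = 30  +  95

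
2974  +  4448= 7422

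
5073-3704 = 1369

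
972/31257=108/3473=0.03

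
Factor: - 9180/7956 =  - 3^1 * 5^1*13^ (  -  1) = - 15/13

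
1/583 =1/583=0.00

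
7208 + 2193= 9401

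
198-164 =34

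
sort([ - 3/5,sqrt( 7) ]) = [ - 3/5,sqrt( 7)]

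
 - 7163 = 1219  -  8382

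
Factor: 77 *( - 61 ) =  - 4697 = -  7^1*11^1*61^1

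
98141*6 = 588846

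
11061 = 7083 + 3978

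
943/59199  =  943/59199 = 0.02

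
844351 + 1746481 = 2590832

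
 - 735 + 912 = 177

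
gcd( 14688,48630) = 6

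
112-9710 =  - 9598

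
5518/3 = 1839 + 1/3 = 1839.33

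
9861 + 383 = 10244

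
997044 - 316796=680248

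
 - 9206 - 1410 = -10616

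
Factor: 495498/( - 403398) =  - 269/219 = -3^( - 1 ) * 73^ ( - 1) * 269^1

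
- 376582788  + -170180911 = -546763699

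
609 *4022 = 2449398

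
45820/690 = 66 + 28/69  =  66.41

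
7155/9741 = 2385/3247 = 0.73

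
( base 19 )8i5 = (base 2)110010100011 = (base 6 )22551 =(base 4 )302203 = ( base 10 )3235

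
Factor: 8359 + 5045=13404 =2^2*3^1*1117^1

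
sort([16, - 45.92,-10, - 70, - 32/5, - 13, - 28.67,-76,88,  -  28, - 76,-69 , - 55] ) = [  -  76,  -  76, - 70, - 69, - 55, - 45.92, - 28.67,-28, - 13, - 10 , - 32/5  ,  16, 88]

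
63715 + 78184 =141899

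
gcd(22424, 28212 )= 4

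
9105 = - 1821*( - 5 )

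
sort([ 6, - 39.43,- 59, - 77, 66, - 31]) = [  -  77, - 59,- 39.43, - 31,  6,66] 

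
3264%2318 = 946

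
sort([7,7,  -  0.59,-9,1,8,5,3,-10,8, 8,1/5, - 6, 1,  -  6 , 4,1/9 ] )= [ - 10 ,-9,- 6, - 6 , - 0.59, 1/9, 1/5,1, 1,3,4,5, 7,  7,8, 8, 8]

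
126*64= 8064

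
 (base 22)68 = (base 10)140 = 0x8C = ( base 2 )10001100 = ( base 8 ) 214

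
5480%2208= 1064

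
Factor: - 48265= - 5^1 * 7^2*197^1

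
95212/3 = 31737 + 1/3 = 31737.33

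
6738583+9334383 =16072966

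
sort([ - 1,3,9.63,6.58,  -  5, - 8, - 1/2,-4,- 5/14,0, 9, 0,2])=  [ - 8, - 5,-4 ,- 1, - 1/2, - 5/14, 0,0,2,3, 6.58,9,9.63 ]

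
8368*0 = 0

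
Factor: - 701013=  - 3^1*181^1 *1291^1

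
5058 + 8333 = 13391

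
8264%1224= 920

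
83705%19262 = 6657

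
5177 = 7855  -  2678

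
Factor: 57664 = 2^6*  17^1*53^1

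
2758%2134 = 624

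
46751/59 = 792 + 23/59  =  792.39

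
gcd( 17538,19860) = 6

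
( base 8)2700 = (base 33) 1BK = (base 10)1472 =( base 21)372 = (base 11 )1119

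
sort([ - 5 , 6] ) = [ - 5 , 6] 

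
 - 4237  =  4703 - 8940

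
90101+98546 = 188647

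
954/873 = 106/97  =  1.09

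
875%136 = 59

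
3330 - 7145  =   - 3815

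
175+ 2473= 2648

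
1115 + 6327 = 7442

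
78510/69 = 1137 + 19/23 =1137.83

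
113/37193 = 113/37193 = 0.00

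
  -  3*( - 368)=1104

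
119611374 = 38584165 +81027209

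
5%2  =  1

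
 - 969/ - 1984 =969/1984 = 0.49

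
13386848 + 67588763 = 80975611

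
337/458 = 337/458 = 0.74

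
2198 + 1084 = 3282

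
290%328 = 290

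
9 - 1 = 8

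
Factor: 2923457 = 2923457^1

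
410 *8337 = 3418170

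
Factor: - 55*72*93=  - 368280 = - 2^3*3^3*5^1*11^1* 31^1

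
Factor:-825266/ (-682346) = 7^( - 1)*13^1*17^( - 1)* 47^ ( - 1 ) * 61^(-1 ) * 31741^1  =  412633/341173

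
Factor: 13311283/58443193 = 181^1* 227^( - 1)  *251^1 * 293^1 * 257459^ ( - 1)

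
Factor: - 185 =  - 5^1*37^1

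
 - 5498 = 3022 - 8520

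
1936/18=968/9=107.56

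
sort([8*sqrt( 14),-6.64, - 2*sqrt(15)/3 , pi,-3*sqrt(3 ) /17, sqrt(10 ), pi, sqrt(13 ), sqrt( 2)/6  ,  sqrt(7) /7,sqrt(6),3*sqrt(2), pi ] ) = [-6.64, - 2*sqrt ( 15) /3, - 3*sqrt(3)/17,  sqrt( 2)/6,sqrt( 7)/7 , sqrt(6),pi, pi, pi,  sqrt(10), sqrt (13), 3*sqrt(2 ), 8* sqrt(  14) ]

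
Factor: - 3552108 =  - 2^2 * 3^1 *7^3*863^1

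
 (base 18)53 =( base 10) 93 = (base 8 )135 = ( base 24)3L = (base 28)39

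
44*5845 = 257180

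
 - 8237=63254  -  71491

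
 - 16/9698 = -8/4849 = - 0.00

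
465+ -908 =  - 443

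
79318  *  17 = 1348406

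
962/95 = 962/95 = 10.13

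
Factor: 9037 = 7^1*1291^1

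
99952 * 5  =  499760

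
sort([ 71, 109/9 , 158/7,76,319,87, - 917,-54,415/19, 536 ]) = [ - 917 , - 54, 109/9,415/19 , 158/7,71,76, 87 , 319 , 536]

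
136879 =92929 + 43950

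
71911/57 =1261 + 34/57=1261.60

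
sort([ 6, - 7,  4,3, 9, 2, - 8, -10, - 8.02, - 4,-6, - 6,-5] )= [ - 10, - 8.02, - 8, - 7 , - 6, - 6, - 5, - 4, 2,  3, 4 , 6,  9]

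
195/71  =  2 + 53/71 = 2.75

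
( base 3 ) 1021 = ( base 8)42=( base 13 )28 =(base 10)34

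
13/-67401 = -1 + 67388/67401  =  -0.00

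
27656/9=3072+8/9 = 3072.89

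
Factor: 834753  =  3^1*67^1*4153^1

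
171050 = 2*85525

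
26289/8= 3286 + 1/8 = 3286.12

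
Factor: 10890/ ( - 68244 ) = - 2^( - 1 )*3^1*5^1 *47^( - 1 ) = - 15/94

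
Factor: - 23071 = -23071^1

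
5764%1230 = 844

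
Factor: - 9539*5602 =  - 2^1*2801^1 * 9539^1= - 53437478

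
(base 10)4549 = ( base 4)1013011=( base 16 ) 11c5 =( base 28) 5md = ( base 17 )fca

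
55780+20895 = 76675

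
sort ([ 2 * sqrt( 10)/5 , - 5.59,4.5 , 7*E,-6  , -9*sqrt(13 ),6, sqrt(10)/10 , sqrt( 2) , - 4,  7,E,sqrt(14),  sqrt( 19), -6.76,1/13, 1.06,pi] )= [  -  9*sqrt(13 ), - 6.76,-6, - 5.59, - 4 , 1/13,sqrt( 10)/10,  1.06 , 2*sqrt( 10) /5,sqrt( 2 ),E,pi, sqrt( 14),sqrt( 19 ),4.5,6,7 , 7*E ]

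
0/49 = 0 = 0.00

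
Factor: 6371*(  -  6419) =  - 40895449 = -  7^2*23^1*131^1* 277^1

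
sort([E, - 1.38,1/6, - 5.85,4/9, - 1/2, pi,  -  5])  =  [ - 5.85 , - 5, - 1.38,-1/2, 1/6, 4/9, E,pi] 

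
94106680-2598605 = 91508075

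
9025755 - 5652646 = 3373109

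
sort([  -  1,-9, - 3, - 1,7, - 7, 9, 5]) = [ - 9,-7 , - 3, - 1, - 1,5, 7,  9 ]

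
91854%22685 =1114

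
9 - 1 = 8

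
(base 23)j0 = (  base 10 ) 437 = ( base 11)368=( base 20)11H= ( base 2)110110101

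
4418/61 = 4418/61 = 72.43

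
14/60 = 7/30= 0.23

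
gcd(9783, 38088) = 9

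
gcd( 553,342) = 1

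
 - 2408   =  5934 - 8342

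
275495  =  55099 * 5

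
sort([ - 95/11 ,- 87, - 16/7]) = [ - 87,-95/11, - 16/7 ] 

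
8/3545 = 8/3545 =0.00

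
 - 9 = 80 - 89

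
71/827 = 71/827 = 0.09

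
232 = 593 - 361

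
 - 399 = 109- 508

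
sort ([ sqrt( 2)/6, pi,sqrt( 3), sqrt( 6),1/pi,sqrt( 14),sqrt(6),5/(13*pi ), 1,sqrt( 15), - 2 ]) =[ - 2,5/(13*pi),  sqrt(2 )/6,  1/pi,1,sqrt( 3),sqrt(6) , sqrt(6),  pi, sqrt(14 ), sqrt(15) ] 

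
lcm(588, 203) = 17052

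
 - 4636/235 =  - 20 + 64/235= - 19.73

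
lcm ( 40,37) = 1480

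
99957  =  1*99957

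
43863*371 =16273173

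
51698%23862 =3974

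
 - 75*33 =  - 2475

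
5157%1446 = 819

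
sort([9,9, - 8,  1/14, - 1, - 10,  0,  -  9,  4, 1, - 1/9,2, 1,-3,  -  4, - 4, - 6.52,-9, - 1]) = [ - 10, - 9, - 9,-8, -6.52, - 4, - 4, - 3, - 1, - 1,-1/9 , 0, 1/14, 1,1,2, 4, 9,9]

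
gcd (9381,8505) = 3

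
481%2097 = 481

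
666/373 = 1+293/373 = 1.79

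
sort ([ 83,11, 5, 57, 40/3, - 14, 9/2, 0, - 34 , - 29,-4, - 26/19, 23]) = [-34,  -  29, - 14 , - 4, - 26/19, 0,9/2, 5,  11, 40/3,23, 57, 83 ] 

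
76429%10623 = 2068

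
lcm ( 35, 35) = 35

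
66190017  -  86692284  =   - 20502267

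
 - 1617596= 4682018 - 6299614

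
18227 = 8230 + 9997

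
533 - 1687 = - 1154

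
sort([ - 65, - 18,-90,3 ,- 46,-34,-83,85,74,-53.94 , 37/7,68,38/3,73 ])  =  [ - 90,-83, - 65, -53.94, - 46,  -  34,  -  18, 3,37/7,38/3, 68,73,74, 85]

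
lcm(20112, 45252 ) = 181008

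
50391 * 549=27664659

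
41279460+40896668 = 82176128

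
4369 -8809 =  - 4440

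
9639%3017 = 588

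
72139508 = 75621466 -3481958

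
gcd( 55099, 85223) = 1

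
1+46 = 47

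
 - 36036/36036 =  - 1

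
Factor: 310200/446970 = 2^2*5^1*11^1* 317^( - 1) = 220/317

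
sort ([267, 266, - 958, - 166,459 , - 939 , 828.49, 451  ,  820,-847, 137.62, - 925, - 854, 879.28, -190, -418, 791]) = [-958, -939,-925 , - 854,-847,  -  418, - 190, - 166,137.62,266, 267,451, 459, 791, 820, 828.49, 879.28 ]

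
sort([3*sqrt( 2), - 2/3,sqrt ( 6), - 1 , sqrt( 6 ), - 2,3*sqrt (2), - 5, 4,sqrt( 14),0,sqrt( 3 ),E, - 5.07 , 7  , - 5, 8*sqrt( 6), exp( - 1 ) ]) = [ - 5.07, - 5, - 5, - 2, - 1, - 2/3,0, exp ( - 1),sqrt( 3) , sqrt( 6), sqrt( 6),E,sqrt(14),4, 3 *sqrt( 2),3*sqrt(2), 7,8*sqrt(6) ]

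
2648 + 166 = 2814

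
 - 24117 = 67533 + - 91650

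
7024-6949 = 75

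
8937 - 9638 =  - 701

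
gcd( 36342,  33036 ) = 6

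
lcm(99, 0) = 0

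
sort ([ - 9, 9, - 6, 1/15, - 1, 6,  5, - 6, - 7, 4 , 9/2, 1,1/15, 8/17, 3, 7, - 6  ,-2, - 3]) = [ - 9,- 7, - 6, - 6, - 6, - 3, - 2,-1, 1/15,1/15, 8/17, 1, 3,4  ,  9/2,5,6, 7, 9 ]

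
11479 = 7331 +4148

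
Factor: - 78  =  -2^1*3^1*13^1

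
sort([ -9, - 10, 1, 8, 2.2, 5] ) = [ - 10,-9, 1 , 2.2, 5,8] 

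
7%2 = 1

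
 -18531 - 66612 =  - 85143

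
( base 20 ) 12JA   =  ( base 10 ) 9190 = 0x23E6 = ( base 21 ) KHD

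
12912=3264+9648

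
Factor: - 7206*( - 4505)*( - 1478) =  - 2^2*3^1  *  5^1*17^1* 53^1*739^1*1201^1 = - 47980358340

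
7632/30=1272/5 = 254.40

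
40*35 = 1400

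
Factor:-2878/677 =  - 2^1*677^( - 1)*1439^1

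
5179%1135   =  639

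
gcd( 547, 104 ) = 1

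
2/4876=1/2438 = 0.00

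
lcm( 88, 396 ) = 792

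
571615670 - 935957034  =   - 364341364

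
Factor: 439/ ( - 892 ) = - 2^(- 2)*223^( - 1)*439^1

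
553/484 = 553/484 = 1.14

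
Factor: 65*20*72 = 2^5*3^2*5^2  *  13^1 = 93600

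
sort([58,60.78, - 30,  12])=[ - 30,12, 58,60.78 ]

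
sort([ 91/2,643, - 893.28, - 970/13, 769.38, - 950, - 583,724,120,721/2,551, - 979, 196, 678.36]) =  [ - 979, - 950, - 893.28, - 583, - 970/13,91/2,120,196,721/2  ,  551,643, 678.36,724 , 769.38 ]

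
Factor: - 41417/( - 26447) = 53^( - 1)*83^1  =  83/53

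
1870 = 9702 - 7832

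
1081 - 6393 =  - 5312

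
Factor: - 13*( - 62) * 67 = 2^1 * 13^1*31^1 * 67^1 = 54002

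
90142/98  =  919  +  40/49=919.82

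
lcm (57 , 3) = 57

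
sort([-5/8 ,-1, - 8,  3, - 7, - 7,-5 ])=[ - 8, - 7, - 7, - 5,-1, - 5/8, 3]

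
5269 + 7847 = 13116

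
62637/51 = 1228 + 3/17 = 1228.18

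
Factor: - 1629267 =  -3^1*31^1*17519^1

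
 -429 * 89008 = -38184432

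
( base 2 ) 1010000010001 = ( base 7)20656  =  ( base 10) 5137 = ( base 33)4NM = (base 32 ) 50H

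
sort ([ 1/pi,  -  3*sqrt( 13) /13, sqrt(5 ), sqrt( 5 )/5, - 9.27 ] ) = [ - 9.27, - 3*sqrt( 13) /13, 1/pi,sqrt(5)/5, sqrt( 5) ] 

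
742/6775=742/6775 = 0.11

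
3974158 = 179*22202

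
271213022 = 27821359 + 243391663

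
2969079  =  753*3943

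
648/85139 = 648/85139 =0.01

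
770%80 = 50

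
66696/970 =68 + 368/485= 68.76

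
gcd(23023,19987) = 253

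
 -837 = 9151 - 9988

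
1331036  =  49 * 27164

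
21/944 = 21/944 = 0.02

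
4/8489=4/8489= 0.00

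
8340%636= 72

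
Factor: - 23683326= -2^1*3^1*97^1 * 40693^1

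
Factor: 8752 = 2^4*547^1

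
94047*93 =8746371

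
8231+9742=17973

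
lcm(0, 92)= 0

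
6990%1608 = 558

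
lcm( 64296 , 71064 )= 1350216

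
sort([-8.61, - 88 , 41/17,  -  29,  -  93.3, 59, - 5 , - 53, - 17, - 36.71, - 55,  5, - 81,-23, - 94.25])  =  [ - 94.25, - 93.3, - 88,- 81,- 55 ,- 53, - 36.71, - 29, - 23,  -  17,-8.61 , - 5, 41/17, 5 , 59]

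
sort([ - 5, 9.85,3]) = [-5,3,9.85 ]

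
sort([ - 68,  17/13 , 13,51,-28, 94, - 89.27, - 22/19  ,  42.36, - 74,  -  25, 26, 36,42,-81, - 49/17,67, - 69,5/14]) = [ - 89.27, - 81, - 74, - 69,-68, - 28, - 25,-49/17, - 22/19, 5/14,17/13,13, 26, 36,42 , 42.36,51 , 67, 94]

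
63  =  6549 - 6486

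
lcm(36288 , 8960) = 725760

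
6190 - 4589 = 1601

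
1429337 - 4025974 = - 2596637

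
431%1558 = 431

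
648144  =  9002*72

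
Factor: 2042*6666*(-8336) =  - 113469398592 = - 2^6*3^1*11^1*101^1*521^1*1021^1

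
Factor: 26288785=5^1 * 101^1 * 52057^1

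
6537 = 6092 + 445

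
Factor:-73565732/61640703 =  -2^2*3^( - 3 ) * 17^1*67^2*241^1*2282989^(  -  1) 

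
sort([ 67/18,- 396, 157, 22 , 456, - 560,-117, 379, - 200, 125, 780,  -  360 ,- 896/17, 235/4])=[ - 560,-396, - 360, - 200,-117,  -  896/17,67/18,22, 235/4, 125, 157, 379 , 456,  780 ]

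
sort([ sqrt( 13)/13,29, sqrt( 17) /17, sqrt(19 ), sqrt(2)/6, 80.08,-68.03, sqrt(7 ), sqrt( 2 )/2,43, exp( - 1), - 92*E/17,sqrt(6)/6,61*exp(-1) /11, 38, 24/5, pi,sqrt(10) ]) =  [ - 68.03 , - 92*E/17,  sqrt(2) /6,sqrt( 17) /17, sqrt(13) /13, exp( -1),sqrt(6 )/6,sqrt( 2) /2, 61*exp (  -  1 ) /11,sqrt(7 ), pi , sqrt( 10 ),sqrt( 19),  24/5,29, 38, 43  ,  80.08]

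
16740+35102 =51842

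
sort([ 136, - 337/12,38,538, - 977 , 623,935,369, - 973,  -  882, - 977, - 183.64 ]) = [  -  977, - 977,-973,-882,-183.64, - 337/12, 38, 136,369,538,  623,935]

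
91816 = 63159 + 28657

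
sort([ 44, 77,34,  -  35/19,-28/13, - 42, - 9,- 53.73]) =[ - 53.73,  -  42, - 9, -28/13,-35/19,  34,44, 77] 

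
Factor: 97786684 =2^2*211^1 * 115861^1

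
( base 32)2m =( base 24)3E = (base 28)32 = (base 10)86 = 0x56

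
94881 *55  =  5218455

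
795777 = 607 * 1311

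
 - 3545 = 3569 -7114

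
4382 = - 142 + 4524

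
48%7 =6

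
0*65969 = 0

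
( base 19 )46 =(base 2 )1010010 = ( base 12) 6a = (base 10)82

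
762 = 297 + 465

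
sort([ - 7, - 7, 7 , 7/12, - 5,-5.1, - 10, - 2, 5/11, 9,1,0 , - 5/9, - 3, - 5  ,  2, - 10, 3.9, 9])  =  [-10, - 10, - 7, - 7, - 5.1, - 5 ,- 5, - 3, - 2, - 5/9,0, 5/11, 7/12, 1, 2,3.9, 7, 9 , 9]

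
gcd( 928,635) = 1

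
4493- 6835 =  - 2342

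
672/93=224/31 = 7.23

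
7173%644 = 89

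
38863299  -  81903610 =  - 43040311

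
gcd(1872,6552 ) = 936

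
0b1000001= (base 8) 101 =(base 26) 2d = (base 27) 2b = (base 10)65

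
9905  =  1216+8689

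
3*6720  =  20160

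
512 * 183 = 93696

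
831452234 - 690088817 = 141363417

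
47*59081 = 2776807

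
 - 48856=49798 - 98654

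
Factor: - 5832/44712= - 3/23 =- 3^1*23^(  -  1 ) 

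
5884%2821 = 242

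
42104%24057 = 18047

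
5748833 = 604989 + 5143844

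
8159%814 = 19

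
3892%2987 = 905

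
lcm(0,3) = 0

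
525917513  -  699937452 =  - 174019939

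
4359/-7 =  - 623 + 2/7 = - 622.71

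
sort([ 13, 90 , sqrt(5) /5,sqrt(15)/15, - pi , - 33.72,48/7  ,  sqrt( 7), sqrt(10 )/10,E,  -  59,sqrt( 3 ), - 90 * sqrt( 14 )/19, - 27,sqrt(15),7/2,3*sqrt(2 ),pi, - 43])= [- 59, - 43, - 33.72, - 27, - 90*sqrt(14 ) /19, - pi,sqrt( 15)/15,sqrt(10 )/10, sqrt(5) /5,sqrt(3 ),sqrt(7 ), E,pi,7/2,sqrt(15 ),3*sqrt( 2),48/7,13, 90] 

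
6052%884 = 748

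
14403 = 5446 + 8957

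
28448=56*508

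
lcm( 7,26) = 182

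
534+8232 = 8766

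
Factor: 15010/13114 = 95/83 = 5^1*19^1 * 83^(-1)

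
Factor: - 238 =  - 2^1*7^1*17^1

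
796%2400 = 796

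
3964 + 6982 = 10946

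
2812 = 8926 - 6114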